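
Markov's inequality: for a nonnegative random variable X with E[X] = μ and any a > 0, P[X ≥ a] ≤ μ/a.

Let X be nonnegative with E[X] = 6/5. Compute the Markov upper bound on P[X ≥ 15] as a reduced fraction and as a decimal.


μ = E[X] = 6/5, a = 15.
Markov: P[X ≥ 15] ≤ μ/a = (6/5)/15 = 2/25.
Numerically: ≈ 0.0800.
(Since a = 15 > μ = 1.2000, the bound 2/25 is < 1 and informative.)

P[X ≥ 15] ≤ 2/25 ≈ 0.0800.


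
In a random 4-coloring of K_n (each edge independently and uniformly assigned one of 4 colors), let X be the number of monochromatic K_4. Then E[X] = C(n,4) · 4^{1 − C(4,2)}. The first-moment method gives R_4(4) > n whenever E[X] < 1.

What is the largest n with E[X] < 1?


We need C(n, 4) · 4^{1 − 6} < 1, i.e. C(n, 4) < 4^{6 − 1} = 1024.
Check values of n near the boundary:
  n = 8: C(8, 4) = 70; 70 < 1024? YES
  n = 9: C(9, 4) = 126; 126 < 1024? YES
  n = 10: C(10, 4) = 210; 210 < 1024? YES
  n = 11: C(11, 4) = 330; 330 < 1024? YES
  n = 12: C(12, 4) = 495; 495 < 1024? YES
  n = 13: C(13, 4) = 715; 715 < 1024? YES
  n = 14: C(14, 4) = 1001; 1001 < 1024? YES
  n = 15: C(15, 4) = 1365; 1365 < 1024? NO
  n = 16: C(16, 4) = 1820; 1820 < 1024? NO
The largest n with C(n, 4) < 1024 is n = 14 (where E[X] = 1001/1024 ≈ 0.97754). Hence R_4(4) > 14, i.e. R_4(4) ≥ 15.

Largest n = 14; hence R_4(4) > 14.


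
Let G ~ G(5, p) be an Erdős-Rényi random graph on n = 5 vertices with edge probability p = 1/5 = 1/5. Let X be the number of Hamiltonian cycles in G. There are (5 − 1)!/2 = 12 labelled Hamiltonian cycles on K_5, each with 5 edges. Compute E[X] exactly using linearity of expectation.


K_5 has (5 − 1)!/2 = 12 labelled Hamiltonian cycles.
For each such Hamiltonian cycle H, let X_H = 1 if all 5 edges of H are present in G. Then P[X_H = 1] = p^{5} = (1/5)^{5} = 1/3125.
By linearity of expectation: E[X] = Σ_H E[X_H] = 12 · p^{5} = 12 · 1/3125 = 12/3125.
Numerically: E[X] ≈ 0.00384.

E[X] = 12 · (1/5)^{5} = 12/3125 ≈ 0.00384.


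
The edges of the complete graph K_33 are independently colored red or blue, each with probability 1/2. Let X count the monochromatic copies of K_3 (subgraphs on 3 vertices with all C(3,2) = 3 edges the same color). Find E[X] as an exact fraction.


Let X = Σ_S X_S over the C(33, 3) = 5456 subsets S of size 3, where X_S = 1 if the K_3 on S is monochromatic.
For a fixed S, the K_3 on S has C(3, 2) = 3 edges. P[all 3 edges red] = (1/2)^3, and likewise for blue, so P[monochromatic] = 2·(1/2)^3 = 2^{1 − 3} = 1/4.
Summing: E[X] = C(33, 3) · 2^{1 − 3} = 5456 · 1/4 = 1364.
Numerically: E[X] ≈ 1364.0000.

E[X] = C(33,3)·2^(1−C(3,2)) = 1364 ≈ 1364.0000.


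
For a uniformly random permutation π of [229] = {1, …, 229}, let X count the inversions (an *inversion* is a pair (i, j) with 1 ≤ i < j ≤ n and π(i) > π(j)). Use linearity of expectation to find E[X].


Write X = Σ X_I over the C(229, 2) = 26106 pairs i < j, with X_I the indicator of one inversion.
There are 26106 indicators.
For each fixed pair i < j, the values π(i) and π(j) are two distinct elements of {1, …, 229} in uniformly random order; by symmetry P[π(i) > π(j)] = 1/2.
By linearity: E[X] = 26106 · (1/2) = C(229, 2) · (1/2) = 26106/2 = 13053 ≈ 13053.000000.

E[X] = 13053 = 13053.000000.


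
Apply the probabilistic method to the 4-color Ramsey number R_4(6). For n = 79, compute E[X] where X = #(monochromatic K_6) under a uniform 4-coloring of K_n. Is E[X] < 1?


E[X] = C(79, 6) · 4^{1 − 15} = 277962685 · 4^{−14} = 277962685/268435456.
As a reduced fraction: E[X] = 277962685/268435456 ≈ 1.0355.
Is E[X] < 1? NO.
Since E[X] ≥ 1, the first-moment bound is inconclusive at n = 79; it does NOT by itself certify R_4(6) > 79.

E[X] = 277962685/268435456 ≈ 1.0355; E[X] ≥ 1; first-moment method inconclusive here.


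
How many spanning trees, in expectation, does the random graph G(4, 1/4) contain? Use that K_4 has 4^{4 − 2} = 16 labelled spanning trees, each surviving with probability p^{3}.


K_4 has 4^{4 − 2} = 16 labelled spanning trees.
For each such spanning tree H, let X_H = 1 if all 3 edges of H are present in G. Then P[X_H = 1] = p^{3} = (1/4)^{3} = 1/64.
By linearity of expectation: E[X] = Σ_H E[X_H] = 16 · p^{3} = 16 · 1/64 = 1/4.
Numerically: E[X] ≈ 0.25.

E[X] = 16 · (1/4)^{3} = 1/4 ≈ 0.25.


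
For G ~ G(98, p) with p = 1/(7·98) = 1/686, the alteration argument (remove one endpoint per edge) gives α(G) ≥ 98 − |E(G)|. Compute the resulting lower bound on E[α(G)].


E[|E(G)|] = C(98, 2)·p = 4753 · (1/686) = 97/14.
E[α(G)] ≥ n − E[|E(G)|] = 98 − 97/14 = 1275/14.
Numerically: ≈ 91.071.
(This is only a lower bound; the true E[α(G)] may be larger.)

E[α(G)] ≥ 1275/14 ≈ 91.071.


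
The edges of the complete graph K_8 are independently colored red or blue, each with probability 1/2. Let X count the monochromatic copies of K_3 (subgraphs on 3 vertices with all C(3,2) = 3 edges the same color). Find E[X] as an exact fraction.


Let X = Σ_S X_S over the C(8, 3) = 56 subsets S of size 3, where X_S = 1 if the K_3 on S is monochromatic.
For a fixed S, the K_3 on S has C(3, 2) = 3 edges. P[all 3 edges red] = (1/2)^3, and likewise for blue, so P[monochromatic] = 2·(1/2)^3 = 2^{1 − 3} = 1/4.
By linearity: E[X] = C(8, 3) · 2^{1 − 3} = 56 · 1/4 = 14.
Numerically: E[X] ≈ 14.000000.

E[X] = C(8,3)·2^(1−C(3,2)) = 14 ≈ 14.000000.


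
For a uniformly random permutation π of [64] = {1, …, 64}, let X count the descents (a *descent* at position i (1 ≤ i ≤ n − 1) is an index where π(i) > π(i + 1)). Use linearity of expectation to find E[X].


Write X = Σ X_I over i = 1, …, 63, with X_I the indicator of one descent.
There are 63 indicators.
For each fixed i, the pair (π(i), π(i+1)) is a uniformly random ordered pair of distinct values from {1, …, 64}; by symmetry P[π(i) > π(i+1)] = 1/2.
By linearity: E[X] = 63 · (1/2) = (64 − 1) · (1/2) = 63/2 ≈ 31.500000.

E[X] = 63/2 = 31.500000.


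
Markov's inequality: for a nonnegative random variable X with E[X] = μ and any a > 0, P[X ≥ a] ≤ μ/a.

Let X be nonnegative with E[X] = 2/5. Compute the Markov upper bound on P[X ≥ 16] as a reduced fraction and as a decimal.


μ = E[X] = 2/5, a = 16.
Markov: P[X ≥ 16] ≤ μ/a = (2/5)/16 = 1/40.
Numerically: ≈ 0.02500.
(Since a = 16 > μ = 0.40000, the bound 1/40 is < 1 and informative.)

P[X ≥ 16] ≤ 1/40 ≈ 0.02500.


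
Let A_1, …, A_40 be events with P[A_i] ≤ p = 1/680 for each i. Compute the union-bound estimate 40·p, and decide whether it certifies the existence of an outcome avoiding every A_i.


Union bound: P[∪_{i=1}^{40} A_i] ≤ Σ_i P[A_i] ≤ 40·p = 40·(1/680) = 1/17.
Numerically: 1/17 ≈ 0.0588.
Is 1/17 < 1? YES.
Since P[∪ A_i] ≤ 1/17 < 1, the complement has P[∩ A_i^c] ≥ 1 − 1/17 = 16/17 > 0, so some outcome avoids every A_i.

40·p = 1/17 ≈ 0.0588; existence CERTIFIED by the union bound.


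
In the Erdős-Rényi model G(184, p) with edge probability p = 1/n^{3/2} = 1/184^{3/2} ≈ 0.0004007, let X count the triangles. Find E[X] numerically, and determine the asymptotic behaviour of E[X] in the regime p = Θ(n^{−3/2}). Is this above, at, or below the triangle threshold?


Number of potential triangles: C(184, 3) = 1021384.
Each occurs with probability p³ ≈ (0.0004007)³ ≈ 6.431611e-11.
By linearity: E[X] = C(184, 3)·p³ ≈ 1021384 · 6.431611e-11 ≈ 0.0001.
Since α = 3/2 > 1, p = c/n^{3/2} = o(1/n) is below the triangle threshold p ~ 1/n. Asymptotically E[X] ~ (c³/6)·n^{3(1−α)} = (1³/6)·n^{-1.5} → 0, so by Markov's inequality G has no triangles w.h.p.

E[X] ≈ 0.0001; in regime p = Θ(1/n^{3/2}) E[X] tends to 0 (below the triangle threshold p ~ 1/n).


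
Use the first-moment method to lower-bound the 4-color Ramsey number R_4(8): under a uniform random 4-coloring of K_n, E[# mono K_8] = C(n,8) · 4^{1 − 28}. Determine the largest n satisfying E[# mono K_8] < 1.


We need C(n, 8) · 4^{1 − 28} < 1, i.e. C(n, 8) < 4^{28 − 1} = 18014398509481984.
Check values of n near the boundary:
  n = 403: C(403, 8) = 16090020602228430; 16090020602228430 < 18014398509481984? YES
  n = 404: C(404, 8) = 16415071523485570; 16415071523485570 < 18014398509481984? YES
  n = 405: C(405, 8) = 16745853821188050; 16745853821188050 < 18014398509481984? YES
  n = 406: C(406, 8) = 17082453897995850; 17082453897995850 < 18014398509481984? YES
  n = 407: C(407, 8) = 17424959239309050; 17424959239309050 < 18014398509481984? YES
  n = 408: C(408, 8) = 17773458424095231; 17773458424095231 < 18014398509481984? YES
  n = 409: C(409, 8) = 18128041135797879; 18128041135797879 < 18014398509481984? NO
The largest n with C(n, 8) < 18014398509481984 is n = 408 (where E[X] = 17773458424095231/18014398509481984 ≈ 0.986625). Hence R_4(8) > 408, i.e. R_4(8) ≥ 409.

Largest n = 408; hence R_4(8) > 408.


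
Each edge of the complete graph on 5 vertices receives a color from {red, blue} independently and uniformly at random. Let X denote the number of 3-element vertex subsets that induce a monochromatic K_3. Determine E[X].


Let X = Σ_S X_S over the C(5, 3) = 10 subsets S of size 3, where X_S = 1 if the K_3 on S is monochromatic.
For a fixed S, the K_3 on S has C(3, 2) = 3 edges. P[all 3 edges red] = (1/2)^3, and likewise for blue, so P[monochromatic] = 2·(1/2)^3 = 2^{1 − 3} = 1/4.
Summing: E[X] = C(5, 3) · 2^{1 − 3} = 10 · 1/4 = 5/2.
Numerically: E[X] ≈ 2.5000.

E[X] = C(5,3)·2^(1−C(3,2)) = 5/2 ≈ 2.5000.


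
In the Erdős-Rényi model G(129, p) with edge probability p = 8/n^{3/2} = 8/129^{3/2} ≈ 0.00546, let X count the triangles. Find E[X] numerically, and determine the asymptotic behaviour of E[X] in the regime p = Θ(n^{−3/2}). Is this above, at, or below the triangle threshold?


Number of potential triangles: C(129, 3) = 349504.
Each occurs with probability p³ ≈ (0.00546)³ ≈ 1.627857e-07.
By linearity: E[X] = C(129, 3)·p³ ≈ 349504 · 1.627857e-07 ≈ 0.0569.
Since α = 3/2 > 1, p = c/n^{3/2} = o(1/n) is below the triangle threshold p ~ 1/n. Asymptotically E[X] ~ (c³/6)·n^{3(1−α)} = (8³/6)·n^{-1.5} → 0, so by Markov's inequality G has no triangles w.h.p.

E[X] ≈ 0.0569; in regime p = Θ(1/n^{3/2}) E[X] tends to 0 (below the triangle threshold p ~ 1/n).


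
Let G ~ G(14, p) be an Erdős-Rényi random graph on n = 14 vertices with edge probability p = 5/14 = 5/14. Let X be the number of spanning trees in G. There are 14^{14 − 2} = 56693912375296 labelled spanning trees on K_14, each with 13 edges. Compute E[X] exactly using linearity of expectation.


K_14 has 14^{14 − 2} = 56693912375296 labelled spanning trees.
For each such spanning tree H, let X_H = 1 if all 13 edges of H are present in G. Then P[X_H = 1] = p^{13} = (5/14)^{13} = 1220703125/793714773254144.
By linearity of expectation: E[X] = Σ_H E[X_H] = 56693912375296 · p^{13} = 56693912375296 · 1220703125/793714773254144 = 1220703125/14.
Numerically: E[X] ≈ 8.72e+07.

E[X] = 56693912375296 · (5/14)^{13} = 1220703125/14 ≈ 8.72e+07.


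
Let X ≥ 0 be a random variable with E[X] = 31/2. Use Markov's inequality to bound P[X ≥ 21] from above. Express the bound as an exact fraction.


μ = E[X] = 31/2, a = 21.
Markov: P[X ≥ 21] ≤ μ/a = (31/2)/21 = 31/42.
Numerically: ≈ 0.7381.
(Since a = 21 > μ = 15.5000, the bound 31/42 is < 1 and informative.)

P[X ≥ 21] ≤ 31/42 ≈ 0.7381.


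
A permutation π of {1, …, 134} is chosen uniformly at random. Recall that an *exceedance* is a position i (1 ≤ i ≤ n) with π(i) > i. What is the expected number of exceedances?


Write X = Σ_{i=1}^{134} X_i, where X_i = 1_{π(i) > i}.
For each fixed i, π(i) is uniform over {1, …, 134} (marginal of a uniform permutation), so P[π(i) > i] = (n − i)/n. Summing: Σ_{i=1}^{134} (n − i)/n = (0 + 1 + … + 133)/134 = 134(134 − 1)/(2·134) = (134 − 1)/2.
Hence E[X] = Σ_{i=1}^{134} (134 − i)/134 = 133/2 ≈ 66.5000.

E[X] = 133/2 = 66.5000.


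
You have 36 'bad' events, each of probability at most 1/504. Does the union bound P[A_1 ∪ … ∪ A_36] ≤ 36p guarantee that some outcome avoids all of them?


Union bound: P[∪_{i=1}^{36} A_i] ≤ Σ_i P[A_i] ≤ 36·p = 36·(1/504) = 1/14.
Numerically: 1/14 ≈ 0.07143.
Is 1/14 < 1? YES.
Since P[∪ A_i] ≤ 1/14 < 1, the complement has P[∩ A_i^c] ≥ 1 − 1/14 = 13/14 > 0, so some outcome avoids every A_i.

36·p = 1/14 ≈ 0.07143; existence CERTIFIED by the union bound.


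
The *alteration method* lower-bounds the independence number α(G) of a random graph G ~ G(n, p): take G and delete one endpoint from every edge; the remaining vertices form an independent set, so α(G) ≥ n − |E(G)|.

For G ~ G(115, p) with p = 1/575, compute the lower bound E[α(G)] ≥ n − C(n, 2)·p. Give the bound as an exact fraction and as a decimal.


E[|E(G)|] = C(115, 2)·p = 6555 · (1/575) = 57/5.
E[α(G)] ≥ n − E[|E(G)|] = 115 − 57/5 = 518/5.
Numerically: ≈ 103.60000.
(This is only a lower bound; the true E[α(G)] may be larger.)

E[α(G)] ≥ 518/5 ≈ 103.60000.


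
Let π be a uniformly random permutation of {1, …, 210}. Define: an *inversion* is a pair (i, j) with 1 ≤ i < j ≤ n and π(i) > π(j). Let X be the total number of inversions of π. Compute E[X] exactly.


Write X = Σ X_I over the C(210, 2) = 21945 pairs i < j, with X_I the indicator of one inversion.
There are 21945 indicators.
For each fixed pair i < j, the values π(i) and π(j) are two distinct elements of {1, …, 210} in uniformly random order; by symmetry P[π(i) > π(j)] = 1/2.
By linearity: E[X] = 21945 · (1/2) = C(210, 2) · (1/2) = 21945/2 = 21945/2 ≈ 10972.500.

E[X] = 21945/2 = 10972.500.


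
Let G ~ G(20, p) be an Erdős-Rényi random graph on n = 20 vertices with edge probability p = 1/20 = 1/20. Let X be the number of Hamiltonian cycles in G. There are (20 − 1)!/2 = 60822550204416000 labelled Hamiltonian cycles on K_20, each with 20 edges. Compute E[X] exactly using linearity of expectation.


K_20 has (20 − 1)!/2 = 60822550204416000 labelled Hamiltonian cycles.
For each such Hamiltonian cycle H, let X_H = 1 if all 20 edges of H are present in G. Then P[X_H = 1] = p^{20} = (1/20)^{20} = 1/104857600000000000000000000.
By linearity: E[X] = Σ_H E[X_H] = 60822550204416000 · p^{20} = 60822550204416000 · 1/104857600000000000000000000 = 14849255421/25600000000000000000.
Numerically: E[X] ≈ 5.8e-10.

E[X] = 60822550204416000 · (1/20)^{20} = 14849255421/25600000000000000000 ≈ 5.8e-10.


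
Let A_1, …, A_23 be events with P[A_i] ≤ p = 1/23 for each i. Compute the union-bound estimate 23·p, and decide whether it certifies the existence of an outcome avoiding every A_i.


Union bound: P[∪_{i=1}^{23} A_i] ≤ Σ_i P[A_i] ≤ 23·p = 23·(1/23) = 1.
Numerically: 1 ≈ 1.0000.
Is 1 < 1? NO.
Since the bound 1 is ≥ 1, the union bound is uninformative here; it does NOT by itself certify existence.

23·p = 1 ≈ 1.0000; existence NOT certified by the union bound.


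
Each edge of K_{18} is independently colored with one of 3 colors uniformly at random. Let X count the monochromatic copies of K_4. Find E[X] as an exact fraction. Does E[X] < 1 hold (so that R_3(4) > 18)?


E[X] = C(18, 4) · 3^{1 − 6} = 3060 · 3^{−5} = 3060/243.
As a reduced fraction: E[X] = 340/27 ≈ 12.5926.
Is E[X] < 1? NO.
Since E[X] ≥ 1, the first-moment bound is inconclusive at n = 18; it does NOT by itself certify R_3(4) > 18.

E[X] = 340/27 ≈ 12.5926; E[X] ≥ 1; first-moment method inconclusive here.


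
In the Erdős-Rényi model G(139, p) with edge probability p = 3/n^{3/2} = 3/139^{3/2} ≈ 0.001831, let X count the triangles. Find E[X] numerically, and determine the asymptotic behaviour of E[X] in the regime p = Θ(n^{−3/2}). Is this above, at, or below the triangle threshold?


Number of potential triangles: C(139, 3) = 437989.
Each occurs with probability p³ ≈ (0.001831)³ ≈ 6.134754e-09.
By linearity: E[X] = C(139, 3)·p³ ≈ 437989 · 6.134754e-09 ≈ 0.0027.
Since α = 3/2 > 1, p = c/n^{3/2} = o(1/n) is below the triangle threshold p ~ 1/n. Asymptotically E[X] ~ (c³/6)·n^{3(1−α)} = (3³/6)·n^{-1.5} → 0, so by Markov's inequality G has no triangles w.h.p.

E[X] ≈ 0.0027; in regime p = Θ(1/n^{3/2}) E[X] tends to 0 (below the triangle threshold p ~ 1/n).


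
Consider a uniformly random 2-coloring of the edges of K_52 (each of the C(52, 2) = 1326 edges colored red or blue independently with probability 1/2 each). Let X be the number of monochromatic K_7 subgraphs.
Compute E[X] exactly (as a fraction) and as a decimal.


Let X = Σ_S X_S over the C(52, 7) = 133784560 subsets S of size 7, where X_S = 1 if the K_7 on S is monochromatic.
For a fixed S, the K_7 on S has C(7, 2) = 21 edges. P[all 21 edges red] = (1/2)^21, and likewise for blue, so P[monochromatic] = 2·(1/2)^21 = 2^{1 − 21} = 1/1048576.
By linearity of expectation: E[X] = C(52, 7) · 2^{1 − 21} = 133784560 · 1/1048576 = 8361535/65536.
Numerically: E[X] ≈ 127.587.

E[X] = C(52,7)·2^(1−C(7,2)) = 8361535/65536 ≈ 127.587.


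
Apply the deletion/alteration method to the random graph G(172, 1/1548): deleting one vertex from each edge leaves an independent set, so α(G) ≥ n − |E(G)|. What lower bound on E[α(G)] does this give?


E[|E(G)|] = C(172, 2)·p = 14706 · (1/1548) = 19/2.
E[α(G)] ≥ n − E[|E(G)|] = 172 − 19/2 = 325/2.
Numerically: ≈ 162.50000.
(This is only a lower bound; the true E[α(G)] may be larger.)

E[α(G)] ≥ 325/2 ≈ 162.50000.


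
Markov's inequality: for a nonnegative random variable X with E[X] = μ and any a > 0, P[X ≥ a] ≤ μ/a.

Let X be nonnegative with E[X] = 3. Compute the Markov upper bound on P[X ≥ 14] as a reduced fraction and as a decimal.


μ = E[X] = 3, a = 14.
Markov: P[X ≥ 14] ≤ μ/a = (3)/14 = 3/14.
Numerically: ≈ 0.2143.
(Since a = 14 > μ = 3.0000, the bound 3/14 is < 1 and informative.)

P[X ≥ 14] ≤ 3/14 ≈ 0.2143.


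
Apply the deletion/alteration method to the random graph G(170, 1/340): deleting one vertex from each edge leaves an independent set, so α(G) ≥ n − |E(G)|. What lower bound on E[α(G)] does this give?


E[|E(G)|] = C(170, 2)·p = 14365 · (1/340) = 169/4.
E[α(G)] ≥ n − E[|E(G)|] = 170 − 169/4 = 511/4.
Numerically: ≈ 127.75000.
(This is only a lower bound; the true E[α(G)] may be larger.)

E[α(G)] ≥ 511/4 ≈ 127.75000.


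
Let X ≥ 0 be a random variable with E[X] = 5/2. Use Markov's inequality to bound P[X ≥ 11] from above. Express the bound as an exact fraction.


μ = E[X] = 5/2, a = 11.
Markov: P[X ≥ 11] ≤ μ/a = (5/2)/11 = 5/22.
Numerically: ≈ 0.22727.
(Since a = 11 > μ = 2.50000, the bound 5/22 is < 1 and informative.)

P[X ≥ 11] ≤ 5/22 ≈ 0.22727.


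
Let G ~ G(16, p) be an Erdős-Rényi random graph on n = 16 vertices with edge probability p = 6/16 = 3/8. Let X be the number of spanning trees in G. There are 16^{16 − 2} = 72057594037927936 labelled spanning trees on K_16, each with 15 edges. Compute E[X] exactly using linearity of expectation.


K_16 has 16^{16 − 2} = 72057594037927936 labelled spanning trees.
For each such spanning tree H, let X_H = 1 if all 15 edges of H are present in G. Then P[X_H = 1] = p^{15} = (3/8)^{15} = 14348907/35184372088832.
By linearity of expectation: E[X] = Σ_H E[X_H] = 72057594037927936 · p^{15} = 72057594037927936 · 14348907/35184372088832 = 29386561536.
Numerically: E[X] ≈ 2.9387e+10.

E[X] = 72057594037927936 · (3/8)^{15} = 29386561536 ≈ 2.9387e+10.


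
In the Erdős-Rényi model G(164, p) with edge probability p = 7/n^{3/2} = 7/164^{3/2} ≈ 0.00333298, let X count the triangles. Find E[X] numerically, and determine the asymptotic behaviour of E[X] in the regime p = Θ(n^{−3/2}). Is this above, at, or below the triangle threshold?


Number of potential triangles: C(164, 3) = 721764.
Each occurs with probability p³ ≈ (0.00333298)³ ≈ 3.70251481e-08.
By linearity: E[X] = C(164, 3)·p³ ≈ 721764 · 3.70251481e-08 ≈ 0.026723.
Since α = 3/2 > 1, p = c/n^{3/2} = o(1/n) is below the triangle threshold p ~ 1/n. Asymptotically E[X] ~ (c³/6)·n^{3(1−α)} = (7³/6)·n^{-1.5} → 0, so by Markov's inequality G has no triangles w.h.p.

E[X] ≈ 0.026723; in regime p = Θ(1/n^{3/2}) E[X] tends to 0 (below the triangle threshold p ~ 1/n).


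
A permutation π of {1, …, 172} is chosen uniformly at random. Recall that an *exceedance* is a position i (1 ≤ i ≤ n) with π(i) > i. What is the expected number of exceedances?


Write X = Σ_{i=1}^{172} X_i, where X_i = 1_{π(i) > i}.
For each fixed i, π(i) is uniform over {1, …, 172} (marginal of a uniform permutation), so P[π(i) > i] = (n − i)/n. Summing: Σ_{i=1}^{172} (n − i)/n = (0 + 1 + … + 171)/172 = 172(172 − 1)/(2·172) = (172 − 1)/2.
Hence E[X] = Σ_{i=1}^{172} (172 − i)/172 = 171/2 ≈ 85.500000.

E[X] = 171/2 = 85.500000.


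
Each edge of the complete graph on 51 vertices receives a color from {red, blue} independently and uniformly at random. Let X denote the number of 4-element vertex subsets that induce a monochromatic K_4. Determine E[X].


Let X = Σ_S X_S over the C(51, 4) = 249900 subsets S of size 4, where X_S = 1 if the K_4 on S is monochromatic.
For a fixed S, the K_4 on S has C(4, 2) = 6 edges. P[all 6 edges red] = (1/2)^6, and likewise for blue, so P[monochromatic] = 2·(1/2)^6 = 2^{1 − 6} = 1/32.
Summing: E[X] = C(51, 4) · 2^{1 − 6} = 249900 · 1/32 = 62475/8.
Numerically: E[X] ≈ 7809.375000.

E[X] = C(51,4)·2^(1−C(4,2)) = 62475/8 ≈ 7809.375000.


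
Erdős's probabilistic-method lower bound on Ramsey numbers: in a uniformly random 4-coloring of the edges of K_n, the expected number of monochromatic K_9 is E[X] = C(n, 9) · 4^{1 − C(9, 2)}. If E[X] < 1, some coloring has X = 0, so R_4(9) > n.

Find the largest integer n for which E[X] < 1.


We need C(n, 9) · 4^{1 − 36} < 1, i.e. C(n, 9) < 4^{36 − 1} = 1180591620717411303424.
Check values of n near the boundary:
  n = 909: C(909, 9) = 1122169012923711463931; 1122169012923711463931 < 1180591620717411303424? YES
  n = 910: C(910, 9) = 1133378248346922788210; 1133378248346922788210 < 1180591620717411303424? YES
  n = 911: C(911, 9) = 1144686900492291197405; 1144686900492291197405 < 1180591620717411303424? YES
  n = 912: C(912, 9) = 1156095740032081475120; 1156095740032081475120 < 1180591620717411303424? YES
  n = 913: C(913, 9) = 1167605542753639808390; 1167605542753639808390 < 1180591620717411303424? YES
  n = 914: C(914, 9) = 1179217089587653905932; 1179217089587653905932 < 1180591620717411303424? YES
  n = 915: C(915, 9) = 1190931166636537885130; 1190931166636537885130 < 1180591620717411303424? NO
  n = 916: C(916, 9) = 1202748565202942340440; 1202748565202942340440 < 1180591620717411303424? NO
  n = 917: C(917, 9) = 1214670081818390006810; 1214670081818390006810 < 1180591620717411303424? NO
The largest n with C(n, 9) < 1180591620717411303424 is n = 914 (where E[X] = 294804272396913476483/295147905179352825856 ≈ 0.9988). Hence R_4(9) > 914, i.e. R_4(9) ≥ 915.

Largest n = 914; hence R_4(9) > 914.


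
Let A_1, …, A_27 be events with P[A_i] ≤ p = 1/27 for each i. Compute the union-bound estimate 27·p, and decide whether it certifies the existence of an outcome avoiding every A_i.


Union bound: P[∪_{i=1}^{27} A_i] ≤ Σ_i P[A_i] ≤ 27·p = 27·(1/27) = 1.
Numerically: 1 ≈ 1.00000.
Is 1 < 1? NO.
Since the bound 1 is ≥ 1, the union bound is uninformative here; it does NOT by itself certify existence.

27·p = 1 ≈ 1.00000; existence NOT certified by the union bound.


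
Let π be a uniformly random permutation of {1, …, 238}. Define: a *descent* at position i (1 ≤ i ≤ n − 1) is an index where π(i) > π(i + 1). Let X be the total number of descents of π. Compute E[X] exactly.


Write X = Σ X_I over i = 1, …, 237, with X_I the indicator of one descent.
There are 237 indicators.
For each fixed i, the pair (π(i), π(i+1)) is a uniformly random ordered pair of distinct values from {1, …, 238}; by symmetry P[π(i) > π(i+1)] = 1/2.
By linearity: E[X] = 237 · (1/2) = (238 − 1) · (1/2) = 237/2 ≈ 118.500000.

E[X] = 237/2 = 118.500000.


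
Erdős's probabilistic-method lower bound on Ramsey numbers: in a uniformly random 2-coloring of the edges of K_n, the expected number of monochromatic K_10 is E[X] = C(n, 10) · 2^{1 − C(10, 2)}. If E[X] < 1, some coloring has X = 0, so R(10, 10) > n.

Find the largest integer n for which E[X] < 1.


We need C(n, 10) · 2^{1 − 45} < 1, i.e. C(n, 10) < 2^{45 − 1} = 17592186044416.
Check values of n near the boundary:
  n = 97: C(97, 10) = 12576469727536; 12576469727536 < 17592186044416? YES
  n = 98: C(98, 10) = 14005614014756; 14005614014756 < 17592186044416? YES
  n = 99: C(99, 10) = 15579278510796; 15579278510796 < 17592186044416? YES
  n = 100: C(100, 10) = 17310309456440; 17310309456440 < 17592186044416? YES
  n = 101: C(101, 10) = 19212541264840; 19212541264840 < 17592186044416? NO
The largest n with C(n, 10) < 17592186044416 is n = 100 (where E[X] = 2163788682055/2199023255552 ≈ 0.984). Hence R(10, 10) > 100, i.e. R(10, 10) ≥ 101.

Largest n = 100; hence R(10, 10) > 100.


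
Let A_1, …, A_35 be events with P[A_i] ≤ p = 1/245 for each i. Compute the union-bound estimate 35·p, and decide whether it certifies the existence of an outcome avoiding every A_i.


Union bound: P[∪_{i=1}^{35} A_i] ≤ Σ_i P[A_i] ≤ 35·p = 35·(1/245) = 1/7.
Numerically: 1/7 ≈ 0.1428571.
Is 1/7 < 1? YES.
Since P[∪ A_i] ≤ 1/7 < 1, the complement has P[∩ A_i^c] ≥ 1 − 1/7 = 6/7 > 0, so some outcome avoids every A_i.

35·p = 1/7 ≈ 0.1428571; existence CERTIFIED by the union bound.


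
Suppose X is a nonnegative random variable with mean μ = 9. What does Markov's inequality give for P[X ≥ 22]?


μ = E[X] = 9, a = 22.
Markov: P[X ≥ 22] ≤ μ/a = (9)/22 = 9/22.
Numerically: ≈ 0.409.
(Since a = 22 > μ = 9.000, the bound 9/22 is < 1 and informative.)

P[X ≥ 22] ≤ 9/22 ≈ 0.409.


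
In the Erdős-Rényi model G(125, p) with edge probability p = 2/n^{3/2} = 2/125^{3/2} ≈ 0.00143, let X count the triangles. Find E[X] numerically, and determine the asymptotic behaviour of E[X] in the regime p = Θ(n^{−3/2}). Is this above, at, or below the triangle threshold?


Number of potential triangles: C(125, 3) = 317750.
Each occurs with probability p³ ≈ (0.00143)³ ≈ 2.93086e-09.
By linearity: E[X] = C(125, 3)·p³ ≈ 317750 · 2.93086e-09 ≈ 0.001.
Since α = 3/2 > 1, p = c/n^{3/2} = o(1/n) is below the triangle threshold p ~ 1/n. Asymptotically E[X] ~ (c³/6)·n^{3(1−α)} = (2³/6)·n^{-1.5} → 0, so by Markov's inequality G has no triangles w.h.p.

E[X] ≈ 0.001; in regime p = Θ(1/n^{3/2}) E[X] tends to 0 (below the triangle threshold p ~ 1/n).


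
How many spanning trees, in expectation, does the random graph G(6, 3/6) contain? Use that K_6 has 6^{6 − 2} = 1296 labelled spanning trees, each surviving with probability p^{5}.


K_6 has 6^{6 − 2} = 1296 labelled spanning trees.
For each such spanning tree H, let X_H = 1 if all 5 edges of H are present in G. Then P[X_H = 1] = p^{5} = (1/2)^{5} = 1/32.
By linearity of expectation: E[X] = Σ_H E[X_H] = 1296 · p^{5} = 1296 · 1/32 = 81/2.
Numerically: E[X] ≈ 40.5.

E[X] = 1296 · (1/2)^{5} = 81/2 ≈ 40.5.


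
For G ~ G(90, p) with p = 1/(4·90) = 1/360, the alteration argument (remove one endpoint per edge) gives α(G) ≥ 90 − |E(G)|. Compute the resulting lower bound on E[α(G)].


E[|E(G)|] = C(90, 2)·p = 4005 · (1/360) = 89/8.
E[α(G)] ≥ n − E[|E(G)|] = 90 − 89/8 = 631/8.
Numerically: ≈ 78.87500.
(This is only a lower bound; the true E[α(G)] may be larger.)

E[α(G)] ≥ 631/8 ≈ 78.87500.


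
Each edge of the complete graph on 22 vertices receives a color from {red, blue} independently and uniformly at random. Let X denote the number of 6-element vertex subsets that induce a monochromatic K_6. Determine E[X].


Let X = Σ_S X_S over the C(22, 6) = 74613 subsets S of size 6, where X_S = 1 if the K_6 on S is monochromatic.
For a fixed S, the K_6 on S has C(6, 2) = 15 edges. P[all 15 edges red] = (1/2)^15, and likewise for blue, so P[monochromatic] = 2·(1/2)^15 = 2^{1 − 15} = 1/16384.
By linearity: E[X] = C(22, 6) · 2^{1 − 15} = 74613 · 1/16384 = 74613/16384.
Numerically: E[X] ≈ 4.554.

E[X] = C(22,6)·2^(1−C(6,2)) = 74613/16384 ≈ 4.554.


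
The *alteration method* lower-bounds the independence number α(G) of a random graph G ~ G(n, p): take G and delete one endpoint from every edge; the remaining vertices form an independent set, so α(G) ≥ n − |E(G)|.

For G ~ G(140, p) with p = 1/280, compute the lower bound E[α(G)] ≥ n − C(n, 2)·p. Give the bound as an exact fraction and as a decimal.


E[|E(G)|] = C(140, 2)·p = 9730 · (1/280) = 139/4.
E[α(G)] ≥ n − E[|E(G)|] = 140 − 139/4 = 421/4.
Numerically: ≈ 105.25000.
(This is only a lower bound; the true E[α(G)] may be larger.)

E[α(G)] ≥ 421/4 ≈ 105.25000.


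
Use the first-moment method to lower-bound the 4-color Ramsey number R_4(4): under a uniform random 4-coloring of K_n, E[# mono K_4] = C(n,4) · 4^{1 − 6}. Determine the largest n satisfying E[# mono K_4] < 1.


We need C(n, 4) · 4^{1 − 6} < 1, i.e. C(n, 4) < 4^{6 − 1} = 1024.
Check values of n near the boundary:
  n = 13: C(13, 4) = 715; 715 < 1024? YES
  n = 14: C(14, 4) = 1001; 1001 < 1024? YES
  n = 15: C(15, 4) = 1365; 1365 < 1024? NO
  n = 16: C(16, 4) = 1820; 1820 < 1024? NO
  n = 17: C(17, 4) = 2380; 2380 < 1024? NO
The largest n with C(n, 4) < 1024 is n = 14 (where E[X] = 1001/1024 ≈ 0.9775391). Hence R_4(4) > 14, i.e. R_4(4) ≥ 15.

Largest n = 14; hence R_4(4) > 14.


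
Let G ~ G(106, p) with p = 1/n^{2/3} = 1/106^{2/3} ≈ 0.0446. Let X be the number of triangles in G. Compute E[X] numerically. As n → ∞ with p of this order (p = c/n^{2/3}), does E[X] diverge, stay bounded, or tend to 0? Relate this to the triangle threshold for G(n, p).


Number of potential triangles: C(106, 3) = 192920.
Each occurs with probability p³ ≈ (0.0446)³ ≈ 8.89996e-05.
By linearity: E[X] = C(106, 3)·p³ ≈ 192920 · 8.89996e-05 ≈ 17.170.
Since α = 2/3 < 1, p = c/n^{2/3} ≫ 1/n is above the triangle threshold p ~ 1/n. Asymptotically E[X] ~ (c³/6)·n^{3(1−α)} = (1³/6)·n^{1} → ∞; triangles are abundant w.h.p.

E[X] ≈ 17.170; in regime p = Θ(1/n^{2/3}) E[X] diverges (above the triangle threshold p ~ 1/n).


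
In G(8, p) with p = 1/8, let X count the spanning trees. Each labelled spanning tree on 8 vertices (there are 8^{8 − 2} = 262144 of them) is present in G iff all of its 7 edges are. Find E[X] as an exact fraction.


K_8 has 8^{8 − 2} = 262144 labelled spanning trees.
For each such spanning tree H, let X_H = 1 if all 7 edges of H are present in G. Then P[X_H = 1] = p^{7} = (1/8)^{7} = 1/2097152.
By linearity: E[X] = Σ_H E[X_H] = 262144 · p^{7} = 262144 · 1/2097152 = 1/8.
Numerically: E[X] ≈ 0.125.

E[X] = 262144 · (1/8)^{7} = 1/8 ≈ 0.125.


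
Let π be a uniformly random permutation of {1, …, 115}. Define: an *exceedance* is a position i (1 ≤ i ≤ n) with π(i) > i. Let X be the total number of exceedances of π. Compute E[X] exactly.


Write X = Σ_{i=1}^{115} X_i, where X_i = 1_{π(i) > i}.
For each fixed i, π(i) is uniform over {1, …, 115} (marginal of a uniform permutation), so P[π(i) > i] = (n − i)/n. Summing: Σ_{i=1}^{115} (n − i)/n = (0 + 1 + … + 114)/115 = 115(115 − 1)/(2·115) = (115 − 1)/2.
Hence E[X] = Σ_{i=1}^{115} (115 − i)/115 = 57 ≈ 57.000.

E[X] = 57 = 57.000.


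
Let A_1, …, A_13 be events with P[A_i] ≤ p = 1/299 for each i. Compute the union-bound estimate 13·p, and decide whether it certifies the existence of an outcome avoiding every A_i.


Union bound: P[∪_{i=1}^{13} A_i] ≤ Σ_i P[A_i] ≤ 13·p = 13·(1/299) = 1/23.
Numerically: 1/23 ≈ 0.043.
Is 1/23 < 1? YES.
Since P[∪ A_i] ≤ 1/23 < 1, the complement has P[∩ A_i^c] ≥ 1 − 1/23 = 22/23 > 0, so some outcome avoids every A_i.

13·p = 1/23 ≈ 0.043; existence CERTIFIED by the union bound.


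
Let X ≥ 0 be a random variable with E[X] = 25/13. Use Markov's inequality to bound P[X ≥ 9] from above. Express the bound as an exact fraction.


μ = E[X] = 25/13, a = 9.
Markov: P[X ≥ 9] ≤ μ/a = (25/13)/9 = 25/117.
Numerically: ≈ 0.2137.
(Since a = 9 > μ = 1.9231, the bound 25/117 is < 1 and informative.)

P[X ≥ 9] ≤ 25/117 ≈ 0.2137.


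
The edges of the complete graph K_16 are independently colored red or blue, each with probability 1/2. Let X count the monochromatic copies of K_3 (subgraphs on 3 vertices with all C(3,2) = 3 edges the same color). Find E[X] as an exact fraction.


Let X = Σ_S X_S over the C(16, 3) = 560 subsets S of size 3, where X_S = 1 if the K_3 on S is monochromatic.
For a fixed S, the K_3 on S has C(3, 2) = 3 edges. P[all 3 edges red] = (1/2)^3, and likewise for blue, so P[monochromatic] = 2·(1/2)^3 = 2^{1 − 3} = 1/4.
Summing: E[X] = C(16, 3) · 2^{1 − 3} = 560 · 1/4 = 140.
Numerically: E[X] ≈ 140.000000.

E[X] = C(16,3)·2^(1−C(3,2)) = 140 ≈ 140.000000.


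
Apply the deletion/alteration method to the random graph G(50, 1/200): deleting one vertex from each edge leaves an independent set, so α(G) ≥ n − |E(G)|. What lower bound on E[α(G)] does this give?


E[|E(G)|] = C(50, 2)·p = 1225 · (1/200) = 49/8.
E[α(G)] ≥ n − E[|E(G)|] = 50 − 49/8 = 351/8.
Numerically: ≈ 43.87500.
(This is only a lower bound; the true E[α(G)] may be larger.)

E[α(G)] ≥ 351/8 ≈ 43.87500.


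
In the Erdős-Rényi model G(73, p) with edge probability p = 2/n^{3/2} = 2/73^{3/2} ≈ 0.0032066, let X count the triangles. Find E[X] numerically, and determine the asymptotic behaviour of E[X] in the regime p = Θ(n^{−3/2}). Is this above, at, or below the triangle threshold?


Number of potential triangles: C(73, 3) = 62196.
Each occurs with probability p³ ≈ (0.0032066)³ ≈ 3.2971379e-08.
By linearity: E[X] = C(73, 3)·p³ ≈ 62196 · 3.2971379e-08 ≈ 0.00205.
Since α = 3/2 > 1, p = c/n^{3/2} = o(1/n) is below the triangle threshold p ~ 1/n. Asymptotically E[X] ~ (c³/6)·n^{3(1−α)} = (2³/6)·n^{-1.5} → 0, so by Markov's inequality G has no triangles w.h.p.

E[X] ≈ 0.00205; in regime p = Θ(1/n^{3/2}) E[X] tends to 0 (below the triangle threshold p ~ 1/n).


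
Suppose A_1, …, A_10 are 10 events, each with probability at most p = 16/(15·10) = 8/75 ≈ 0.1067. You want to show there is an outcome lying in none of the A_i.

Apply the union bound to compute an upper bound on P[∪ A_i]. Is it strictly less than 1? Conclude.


Union bound: P[∪_{i=1}^{10} A_i] ≤ Σ_i P[A_i] ≤ 10·p = 10·(8/75) = 16/15.
Numerically: 16/15 ≈ 1.0667.
Is 16/15 < 1? NO.
Since the bound 16/15 is ≥ 1, the union bound is uninformative here; it does NOT by itself certify existence.

10·p = 16/15 ≈ 1.0667; existence NOT certified by the union bound.


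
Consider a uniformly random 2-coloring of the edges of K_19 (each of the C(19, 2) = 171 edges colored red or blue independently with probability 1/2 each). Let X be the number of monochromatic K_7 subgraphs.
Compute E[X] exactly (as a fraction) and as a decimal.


Let X = Σ_S X_S over the C(19, 7) = 50388 subsets S of size 7, where X_S = 1 if the K_7 on S is monochromatic.
For a fixed S, the K_7 on S has C(7, 2) = 21 edges. P[all 21 edges red] = (1/2)^21, and likewise for blue, so P[monochromatic] = 2·(1/2)^21 = 2^{1 − 21} = 1/1048576.
Summing: E[X] = C(19, 7) · 2^{1 − 21} = 50388 · 1/1048576 = 12597/262144.
Numerically: E[X] ≈ 0.048054.

E[X] = C(19,7)·2^(1−C(7,2)) = 12597/262144 ≈ 0.048054.


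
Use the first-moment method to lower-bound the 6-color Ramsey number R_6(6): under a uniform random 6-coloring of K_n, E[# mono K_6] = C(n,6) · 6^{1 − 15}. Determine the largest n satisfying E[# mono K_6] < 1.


We need C(n, 6) · 6^{1 − 15} < 1, i.e. C(n, 6) < 6^{15 − 1} = 78364164096.
Check values of n near the boundary:
  n = 197: C(197, 6) = 75176946208; 75176946208 < 78364164096? YES
  n = 198: C(198, 6) = 77526225777; 77526225777 < 78364164096? YES
  n = 199: C(199, 6) = 79936367511; 79936367511 < 78364164096? NO
  n = 200: C(200, 6) = 82408626300; 82408626300 < 78364164096? NO
The largest n with C(n, 6) < 78364164096 is n = 198 (where E[X] = 25842075259/26121388032 ≈ 0.98931). Hence R_6(6) > 198, i.e. R_6(6) ≥ 199.

Largest n = 198; hence R_6(6) > 198.


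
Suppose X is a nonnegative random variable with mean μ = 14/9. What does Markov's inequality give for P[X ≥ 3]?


μ = E[X] = 14/9, a = 3.
Markov: P[X ≥ 3] ≤ μ/a = (14/9)/3 = 14/27.
Numerically: ≈ 0.518519.
(Since a = 3 > μ = 1.555556, the bound 14/27 is < 1 and informative.)

P[X ≥ 3] ≤ 14/27 ≈ 0.518519.


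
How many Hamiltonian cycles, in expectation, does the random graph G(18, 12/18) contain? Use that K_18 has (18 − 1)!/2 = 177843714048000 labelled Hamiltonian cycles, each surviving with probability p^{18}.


K_18 has (18 − 1)!/2 = 177843714048000 labelled Hamiltonian cycles.
For each such Hamiltonian cycle H, let X_H = 1 if all 18 edges of H are present in G. Then P[X_H = 1] = p^{18} = (2/3)^{18} = 262144/387420489.
By linearity: E[X] = Σ_H E[X_H] = 177843714048000 · p^{18} = 177843714048000 · 262144/387420489 = 63951526166528000/531441.
Numerically: E[X] ≈ 1.20336e+11.

E[X] = 177843714048000 · (2/3)^{18} = 63951526166528000/531441 ≈ 1.20336e+11.


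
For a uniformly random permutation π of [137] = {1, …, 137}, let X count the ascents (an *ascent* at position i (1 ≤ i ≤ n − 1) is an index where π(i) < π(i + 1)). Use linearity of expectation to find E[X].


Write X = Σ X_I over i = 1, …, 136, with X_I the indicator of one ascent.
There are 136 indicators.
For each fixed i, the pair (π(i), π(i+1)) is a uniformly random ordered pair of distinct values from {1, …, 137}; by symmetry P[π(i) < π(i+1)] = 1/2.
By linearity: E[X] = 136 · (1/2) = (137 − 1) · (1/2) = 68 ≈ 68.00000.

E[X] = 68 = 68.00000.


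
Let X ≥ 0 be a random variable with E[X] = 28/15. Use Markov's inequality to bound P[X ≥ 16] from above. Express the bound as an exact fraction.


μ = E[X] = 28/15, a = 16.
Markov: P[X ≥ 16] ≤ μ/a = (28/15)/16 = 7/60.
Numerically: ≈ 0.116667.
(Since a = 16 > μ = 1.866667, the bound 7/60 is < 1 and informative.)

P[X ≥ 16] ≤ 7/60 ≈ 0.116667.


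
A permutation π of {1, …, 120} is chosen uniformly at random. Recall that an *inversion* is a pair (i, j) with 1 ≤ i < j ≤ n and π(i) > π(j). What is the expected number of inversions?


Write X = Σ X_I over the C(120, 2) = 7140 pairs i < j, with X_I the indicator of one inversion.
There are 7140 indicators.
For each fixed pair i < j, the values π(i) and π(j) are two distinct elements of {1, …, 120} in uniformly random order; by symmetry P[π(i) > π(j)] = 1/2.
By linearity: E[X] = 7140 · (1/2) = C(120, 2) · (1/2) = 7140/2 = 3570 ≈ 3570.00000.

E[X] = 3570 = 3570.00000.


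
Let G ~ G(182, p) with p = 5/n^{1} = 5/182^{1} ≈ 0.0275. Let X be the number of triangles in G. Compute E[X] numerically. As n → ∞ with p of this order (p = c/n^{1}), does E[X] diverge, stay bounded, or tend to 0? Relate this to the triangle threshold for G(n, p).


Number of potential triangles: C(182, 3) = 988260.
Each occurs with probability p³ ≈ (0.0275)³ ≈ 2.07346e-05.
By linearity: E[X] = C(182, 3)·p³ ≈ 988260 · 2.07346e-05 ≈ 20.491.
Here α = 1, so p = 5/n is exactly at the triangle threshold p ~ 1/n. Asymptotically E[X] → c³/6 = 5³/6 = 125/6 ≈ 20.833, a bounded constant. In this regime the triangle count is asymptotically Poisson(c³/6).

E[X] ≈ 20.491; in regime p = Θ(1/n^{1}) E[X] stays bounded (at the triangle threshold p ~ 1/n).


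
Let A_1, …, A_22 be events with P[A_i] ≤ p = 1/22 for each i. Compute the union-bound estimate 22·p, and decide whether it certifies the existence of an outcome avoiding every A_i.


Union bound: P[∪_{i=1}^{22} A_i] ≤ Σ_i P[A_i] ≤ 22·p = 22·(1/22) = 1.
Numerically: 1 ≈ 1.0000000.
Is 1 < 1? NO.
Since the bound 1 is ≥ 1, the union bound is uninformative here; it does NOT by itself certify existence.

22·p = 1 ≈ 1.0000000; existence NOT certified by the union bound.
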